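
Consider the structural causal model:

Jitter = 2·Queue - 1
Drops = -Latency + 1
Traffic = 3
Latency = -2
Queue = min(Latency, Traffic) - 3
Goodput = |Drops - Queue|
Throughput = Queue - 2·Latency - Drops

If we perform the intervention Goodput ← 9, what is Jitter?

-11

The intervention breaks the incoming arrows to Goodput: Goodput = |Drops - Queue| no longer applies, and Goodput = 9.
Jitter is not downstream of the intervention, so its value is determined by the original equations.
Queue = min(Latency, Traffic) - 3  [with Latency=-2, Traffic=3]  = -5
Jitter = 2·Queue - 1  [with Queue=-5]  = -11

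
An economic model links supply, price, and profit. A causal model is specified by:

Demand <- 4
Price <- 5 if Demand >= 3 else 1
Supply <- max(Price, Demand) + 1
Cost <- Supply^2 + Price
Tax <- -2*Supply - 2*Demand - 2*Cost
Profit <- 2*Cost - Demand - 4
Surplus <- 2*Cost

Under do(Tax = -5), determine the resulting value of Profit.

74

The intervention breaks the incoming arrows to Tax: Tax <- -2*Supply - 2*Demand - 2*Cost no longer applies, and Tax = -5.
Since Profit is not a descendant of the intervened variable, it is unaffected.
Price = 5 if Demand >= 3 else 1  [with Demand=4]  = 5
Supply = max(Price, Demand) + 1  [with Price=5, Demand=4]  = 6
Cost = Supply^2 + Price  [with Supply=6, Price=5]  = 41
Profit = 2*Cost - Demand - 4  [with Cost=41, Demand=4]  = 74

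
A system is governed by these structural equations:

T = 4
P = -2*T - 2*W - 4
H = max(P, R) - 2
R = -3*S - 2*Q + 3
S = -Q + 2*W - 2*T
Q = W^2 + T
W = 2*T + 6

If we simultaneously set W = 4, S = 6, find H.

Setting W = 4, S = 6 by intervention discards those variables' equations.
Q = W^2 + T  [with W=4, T=4]  = 20
P = -2*T - 2*W - 4  [with T=4, W=4]  = -20
R = -3*S - 2*Q + 3  [with S=6, Q=20]  = -55
H = max(P, R) - 2  [with P=-20, R=-55]  = -22

-22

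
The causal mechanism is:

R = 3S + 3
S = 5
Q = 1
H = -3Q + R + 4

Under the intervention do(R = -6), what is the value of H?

-5

The intervention breaks the incoming arrows to R: R = 3S + 3 no longer applies, and R = -6.
H = -3Q + R + 4  [with Q=1, R=-6]  = -5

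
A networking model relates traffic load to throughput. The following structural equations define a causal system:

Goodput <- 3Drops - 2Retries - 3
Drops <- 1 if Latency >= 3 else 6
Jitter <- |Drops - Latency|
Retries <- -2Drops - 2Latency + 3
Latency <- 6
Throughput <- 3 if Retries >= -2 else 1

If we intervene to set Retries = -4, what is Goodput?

The intervention breaks the incoming arrows to Retries: Retries <- -2Drops - 2Latency + 3 no longer applies, and Retries = -4.
Drops = 1 if Latency >= 3 else 6  [with Latency=6]  = 1
Goodput = 3Drops - 2Retries - 3  [with Drops=1, Retries=-4]  = 8

8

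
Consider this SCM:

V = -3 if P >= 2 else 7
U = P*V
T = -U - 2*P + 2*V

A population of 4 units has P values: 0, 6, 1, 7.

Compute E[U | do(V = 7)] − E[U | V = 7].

21

The intervention sets V=7 in all 4 units regardless of P. Recomputing U per unit gives 0, 42, 7, 49; average 24.5.
Conditioning on V=7 selects the 2 unit(s) with P ∈ {0, 1}. Their U values: 0, 7. Mean = 3.5.
Difference = 24.5 − 3.5 = 21.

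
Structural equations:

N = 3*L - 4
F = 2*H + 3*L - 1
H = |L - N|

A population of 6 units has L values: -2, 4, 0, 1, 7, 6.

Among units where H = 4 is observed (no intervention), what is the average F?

E[F|H=4] averages over only the 2 units with H=4 (L = 4, 0): F = 19, 7, mean 13.

13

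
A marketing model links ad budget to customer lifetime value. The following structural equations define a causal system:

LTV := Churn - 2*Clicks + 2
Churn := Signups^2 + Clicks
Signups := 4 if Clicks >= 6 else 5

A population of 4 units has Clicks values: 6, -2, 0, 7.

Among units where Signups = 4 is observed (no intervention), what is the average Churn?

22.5

Conditioning on Signups=4 selects the 2 unit(s) with Clicks ∈ {6, 7}. Their Churn values: 22, 23. Mean = 22.5.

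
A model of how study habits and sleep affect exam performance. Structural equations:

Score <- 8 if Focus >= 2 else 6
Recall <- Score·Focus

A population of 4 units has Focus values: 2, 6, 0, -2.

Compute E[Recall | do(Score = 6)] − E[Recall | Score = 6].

15

Every unit gets Score=6 under the intervention. Recall values become 12, 36, 0, -12; E[Recall|do(Score=6)] = 9.
E[Recall|Score=6] averages over only the 2 units with Score=6 (Focus = 0, -2): Recall = 0, -12, mean -6.
Difference = 9 − (-6) = 15.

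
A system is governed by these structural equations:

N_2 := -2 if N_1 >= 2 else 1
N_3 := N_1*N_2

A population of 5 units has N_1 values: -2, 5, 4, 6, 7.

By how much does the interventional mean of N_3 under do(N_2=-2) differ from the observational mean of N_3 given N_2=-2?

do(N_2=-2) breaks N_2's dependence on N_1. With N_2=-2 fixed, N_3 across the units is 4, -10, -8, -12, -14, mean -8.
E[N_3|N_2=-2] averages over only the 4 units with N_2=-2 (N_1 = 5, 4, 6, 7): N_3 = -10, -8, -12, -14, mean -11.
Difference = -8 − (-11) = 3.

3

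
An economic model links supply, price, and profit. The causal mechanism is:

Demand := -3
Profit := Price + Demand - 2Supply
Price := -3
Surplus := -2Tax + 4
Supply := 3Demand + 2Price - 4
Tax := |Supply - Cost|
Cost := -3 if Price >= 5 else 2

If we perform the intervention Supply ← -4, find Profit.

The intervention breaks the incoming arrows to Supply: Supply := 3Demand + 2Price - 4 no longer applies, and Supply = -4.
Profit = Price + Demand - 2Supply  [with Price=-3, Demand=-3, Supply=-4]  = 2

2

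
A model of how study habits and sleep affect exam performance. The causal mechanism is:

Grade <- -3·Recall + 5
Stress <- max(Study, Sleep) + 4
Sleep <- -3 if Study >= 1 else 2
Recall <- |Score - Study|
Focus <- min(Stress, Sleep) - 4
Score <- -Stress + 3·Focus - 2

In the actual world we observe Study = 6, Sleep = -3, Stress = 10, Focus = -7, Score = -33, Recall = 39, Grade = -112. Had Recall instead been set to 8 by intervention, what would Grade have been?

Intervening sets Recall = 8 and removes its equation (Recall <- |Score - Study|).
Grade = -3·Recall + 5  [with Recall=8]  = -19

-19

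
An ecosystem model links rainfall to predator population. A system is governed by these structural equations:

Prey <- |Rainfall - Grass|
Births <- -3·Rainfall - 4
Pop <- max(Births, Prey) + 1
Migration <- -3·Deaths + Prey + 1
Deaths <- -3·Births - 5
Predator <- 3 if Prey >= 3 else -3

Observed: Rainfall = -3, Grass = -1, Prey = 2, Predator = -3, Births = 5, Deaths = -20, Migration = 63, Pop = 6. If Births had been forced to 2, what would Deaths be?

-11

The intervention breaks the incoming arrows to Births: Births <- -3·Rainfall - 4 no longer applies, and Births = 2.
Deaths = -3·Births - 5  [with Births=2]  = -11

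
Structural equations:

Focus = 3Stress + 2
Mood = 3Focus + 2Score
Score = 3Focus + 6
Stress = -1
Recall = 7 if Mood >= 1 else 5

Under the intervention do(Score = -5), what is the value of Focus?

-1

Under do(Score=-5), the mechanism Score = 3Focus + 6 is discarded; Score is fixed at -5.
Since Focus is not a descendant of the intervened variable, it is unaffected.
Focus = 3Stress + 2  [with Stress=-1]  = -1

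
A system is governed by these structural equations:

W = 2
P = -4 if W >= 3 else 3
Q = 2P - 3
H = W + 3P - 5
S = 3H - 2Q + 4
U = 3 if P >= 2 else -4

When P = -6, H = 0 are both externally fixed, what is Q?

-15

The joint intervention fixes P = -6, H = 0, removing each variable's own equation.
Q = 2P - 3  [with P=-6]  = -15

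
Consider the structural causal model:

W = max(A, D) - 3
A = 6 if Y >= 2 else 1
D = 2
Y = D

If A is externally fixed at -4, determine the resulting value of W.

The intervention breaks the incoming arrows to A: A = 6 if Y >= 2 else 1 no longer applies, and A = -4.
W = max(A, D) - 3  [with A=-4, D=2]  = -1

-1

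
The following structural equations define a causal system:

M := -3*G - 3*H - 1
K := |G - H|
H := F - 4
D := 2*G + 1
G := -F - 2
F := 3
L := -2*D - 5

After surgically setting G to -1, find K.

0

do(G=-1) replaces the equation G := -F - 2 with the constant G = -1.
H = F - 4  [with F=3]  = -1
K = |G - H|  [with G=-1, H=-1]  = 0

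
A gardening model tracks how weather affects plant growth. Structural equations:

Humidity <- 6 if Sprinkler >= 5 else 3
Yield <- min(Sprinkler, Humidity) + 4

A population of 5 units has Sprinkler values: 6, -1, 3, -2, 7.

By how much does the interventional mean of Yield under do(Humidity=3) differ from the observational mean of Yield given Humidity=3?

The intervention sets Humidity=3 in all 5 units regardless of Sprinkler. Recomputing Yield per unit gives 7, 3, 7, 2, 7; average 5.2.
Conditioning on Humidity=3 selects the 3 unit(s) with Sprinkler ∈ {-1, 3, -2}. Their Yield values: 3, 7, 2. Mean = 4.
Difference = 5.2 − 4 = 1.2.

1.2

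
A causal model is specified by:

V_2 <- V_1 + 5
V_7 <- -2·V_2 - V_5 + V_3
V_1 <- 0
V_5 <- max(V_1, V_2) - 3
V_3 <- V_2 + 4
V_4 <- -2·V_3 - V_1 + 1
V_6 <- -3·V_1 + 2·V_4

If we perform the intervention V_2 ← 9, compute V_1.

0

Under do(V_2=9), the mechanism V_2 <- V_1 + 5 is discarded; V_2 is fixed at 9.
V_1 is not downstream of the intervention, so its value is determined by the original equations.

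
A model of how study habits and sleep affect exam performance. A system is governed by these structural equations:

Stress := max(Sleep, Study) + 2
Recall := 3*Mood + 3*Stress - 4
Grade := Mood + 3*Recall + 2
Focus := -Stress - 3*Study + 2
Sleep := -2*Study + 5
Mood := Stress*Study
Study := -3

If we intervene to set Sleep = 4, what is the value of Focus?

5

Under do(Sleep=4), the mechanism Sleep := -2*Study + 5 is discarded; Sleep is fixed at 4.
Stress = max(Sleep, Study) + 2  [with Sleep=4, Study=-3]  = 6
Focus = -Stress - 3*Study + 2  [with Stress=6, Study=-3]  = 5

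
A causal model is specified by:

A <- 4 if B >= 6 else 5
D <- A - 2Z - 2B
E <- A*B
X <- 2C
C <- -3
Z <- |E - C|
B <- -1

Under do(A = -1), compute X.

-6

do(A=-1) replaces the equation A <- 4 if B >= 6 else 5 with the constant A = -1.
X is not downstream of the intervention, so its value is determined by the original equations.
X = 2C  [with C=-3]  = -6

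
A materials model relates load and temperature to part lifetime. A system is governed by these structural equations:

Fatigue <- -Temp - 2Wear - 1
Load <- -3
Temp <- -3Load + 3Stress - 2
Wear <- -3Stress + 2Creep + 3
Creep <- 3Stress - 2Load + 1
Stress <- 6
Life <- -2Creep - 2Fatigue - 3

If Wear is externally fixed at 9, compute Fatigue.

-44

The intervention breaks the incoming arrows to Wear: Wear <- -3Stress + 2Creep + 3 no longer applies, and Wear = 9.
Temp = -3Load + 3Stress - 2  [with Load=-3, Stress=6]  = 25
Fatigue = -Temp - 2Wear - 1  [with Temp=25, Wear=9]  = -44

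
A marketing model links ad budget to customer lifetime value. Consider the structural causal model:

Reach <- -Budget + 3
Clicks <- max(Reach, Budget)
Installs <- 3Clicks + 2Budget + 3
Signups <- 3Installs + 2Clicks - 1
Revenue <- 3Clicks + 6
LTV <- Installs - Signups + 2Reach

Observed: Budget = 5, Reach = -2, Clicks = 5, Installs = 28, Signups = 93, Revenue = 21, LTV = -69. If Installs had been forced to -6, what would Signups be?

Intervening sets Installs = -6 and removes its equation (Installs <- 3Clicks + 2Budget + 3).
Reach = -Budget + 3  [with Budget=5]  = -2
Clicks = max(Reach, Budget)  [with Reach=-2, Budget=5]  = 5
Signups = 3Installs + 2Clicks - 1  [with Installs=-6, Clicks=5]  = -9

-9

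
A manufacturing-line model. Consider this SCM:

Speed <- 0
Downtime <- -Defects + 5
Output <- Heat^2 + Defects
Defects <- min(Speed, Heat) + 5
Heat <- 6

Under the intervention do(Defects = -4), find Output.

32

The intervention breaks the incoming arrows to Defects: Defects <- min(Speed, Heat) + 5 no longer applies, and Defects = -4.
Output = Heat^2 + Defects  [with Heat=6, Defects=-4]  = 32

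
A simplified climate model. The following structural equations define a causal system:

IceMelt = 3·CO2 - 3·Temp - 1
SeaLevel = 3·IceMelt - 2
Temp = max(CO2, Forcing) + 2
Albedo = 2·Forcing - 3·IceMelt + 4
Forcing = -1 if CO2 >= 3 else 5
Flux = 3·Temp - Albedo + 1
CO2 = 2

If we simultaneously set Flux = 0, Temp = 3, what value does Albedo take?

26

Under do(Flux = 0, Temp = 3), each intervened variable's structural equation is replaced by its fixed value.
Forcing = -1 if CO2 >= 3 else 5  [with CO2=2]  = 5
IceMelt = 3·CO2 - 3·Temp - 1  [with CO2=2, Temp=3]  = -4
Albedo = 2·Forcing - 3·IceMelt + 4  [with Forcing=5, IceMelt=-4]  = 26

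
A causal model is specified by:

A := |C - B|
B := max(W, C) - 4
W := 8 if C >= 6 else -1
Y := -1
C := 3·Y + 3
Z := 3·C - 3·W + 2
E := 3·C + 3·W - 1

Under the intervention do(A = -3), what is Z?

5

Under do(A=-3), the mechanism A := |C - B| is discarded; A is fixed at -3.
Since Z is not a descendant of the intervened variable, it is unaffected.
C = 3·Y + 3  [with Y=-1]  = 0
W = 8 if C >= 6 else -1  [with C=0]  = -1
Z = 3·C - 3·W + 2  [with C=0, W=-1]  = 5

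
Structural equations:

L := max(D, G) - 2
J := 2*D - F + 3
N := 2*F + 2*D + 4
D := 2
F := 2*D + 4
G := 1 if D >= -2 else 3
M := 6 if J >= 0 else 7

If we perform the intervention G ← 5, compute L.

The intervention breaks the incoming arrows to G: G := 1 if D >= -2 else 3 no longer applies, and G = 5.
L = max(D, G) - 2  [with D=2, G=5]  = 3

3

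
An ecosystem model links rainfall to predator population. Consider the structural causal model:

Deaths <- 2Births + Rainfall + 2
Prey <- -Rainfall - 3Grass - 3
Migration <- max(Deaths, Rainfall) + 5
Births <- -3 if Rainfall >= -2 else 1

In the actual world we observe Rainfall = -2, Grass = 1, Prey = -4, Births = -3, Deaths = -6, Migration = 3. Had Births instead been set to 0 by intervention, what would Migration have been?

5

Under do(Births=0), the mechanism Births <- -3 if Rainfall >= -2 else 1 is discarded; Births is fixed at 0.
Deaths = 2Births + Rainfall + 2  [with Births=0, Rainfall=-2]  = 0
Migration = max(Deaths, Rainfall) + 5  [with Deaths=0, Rainfall=-2]  = 5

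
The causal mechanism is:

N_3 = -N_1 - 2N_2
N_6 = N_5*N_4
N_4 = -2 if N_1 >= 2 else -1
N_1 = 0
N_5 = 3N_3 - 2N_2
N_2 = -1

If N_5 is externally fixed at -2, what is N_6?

The intervention breaks the incoming arrows to N_5: N_5 = 3N_3 - 2N_2 no longer applies, and N_5 = -2.
N_4 = -2 if N_1 >= 2 else -1  [with N_1=0]  = -1
N_6 = N_5*N_4  [with N_5=-2, N_4=-1]  = 2

2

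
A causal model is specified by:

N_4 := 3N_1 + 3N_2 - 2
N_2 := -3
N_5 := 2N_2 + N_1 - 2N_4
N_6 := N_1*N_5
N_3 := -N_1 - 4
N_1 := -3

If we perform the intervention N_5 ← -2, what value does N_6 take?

6

The intervention breaks the incoming arrows to N_5: N_5 := 2N_2 + N_1 - 2N_4 no longer applies, and N_5 = -2.
N_6 = N_1*N_5  [with N_1=-3, N_5=-2]  = 6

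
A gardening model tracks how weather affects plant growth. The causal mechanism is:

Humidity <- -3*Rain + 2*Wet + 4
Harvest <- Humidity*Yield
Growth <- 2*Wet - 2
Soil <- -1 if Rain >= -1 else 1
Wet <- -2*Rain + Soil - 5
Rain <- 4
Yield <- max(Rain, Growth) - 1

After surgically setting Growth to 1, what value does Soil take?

-1

The intervention breaks the incoming arrows to Growth: Growth <- 2*Wet - 2 no longer applies, and Growth = 1.
Since Soil is not a descendant of the intervened variable, it is unaffected.
Soil = -1 if Rain >= -1 else 1  [with Rain=4]  = -1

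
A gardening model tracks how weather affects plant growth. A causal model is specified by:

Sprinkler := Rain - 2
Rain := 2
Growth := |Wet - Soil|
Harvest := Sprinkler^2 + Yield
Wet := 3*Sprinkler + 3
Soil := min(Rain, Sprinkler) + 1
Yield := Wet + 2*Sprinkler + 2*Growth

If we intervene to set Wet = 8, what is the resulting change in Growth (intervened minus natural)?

5

Intervening sets Wet = 8 and removes its equation (Wet := 3*Sprinkler + 3).
Sprinkler = Rain - 2  [with Rain=2]  = 0
Soil = min(Rain, Sprinkler) + 1  [with Rain=2, Sprinkler=0]  = 1
Growth = |Wet - Soil|  [with Wet=8, Soil=1]  = 7
Without intervention: Sprinkler = Rain - 2  [with Rain=2]  = 0; Soil = min(Rain, Sprinkler) + 1  [with Rain=2, Sprinkler=0]  = 1; Wet = 3*Sprinkler + 3  [with Sprinkler=0]  = 3; Growth = |Wet - Soil|  [with Wet=3, Soil=1]  = 2.
Change = 7 − 2 = 5.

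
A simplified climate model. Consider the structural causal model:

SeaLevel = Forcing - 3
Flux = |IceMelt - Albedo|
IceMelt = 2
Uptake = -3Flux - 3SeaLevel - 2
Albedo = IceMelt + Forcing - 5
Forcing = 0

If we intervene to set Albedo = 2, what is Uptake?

The intervention breaks the incoming arrows to Albedo: Albedo = IceMelt + Forcing - 5 no longer applies, and Albedo = 2.
SeaLevel = Forcing - 3  [with Forcing=0]  = -3
Flux = |IceMelt - Albedo|  [with IceMelt=2, Albedo=2]  = 0
Uptake = -3Flux - 3SeaLevel - 2  [with Flux=0, SeaLevel=-3]  = 7

7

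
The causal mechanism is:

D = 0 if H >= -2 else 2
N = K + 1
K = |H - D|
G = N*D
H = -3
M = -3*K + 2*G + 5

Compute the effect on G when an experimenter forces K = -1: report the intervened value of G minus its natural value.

-12

do(K=-1) replaces the equation K = |H - D| with the constant K = -1.
D = 0 if H >= -2 else 2  [with H=-3]  = 2
N = K + 1  [with K=-1]  = 0
G = N*D  [with N=0, D=2]  = 0
Without intervention: D = 0 if H >= -2 else 2  [with H=-3]  = 2; K = |H - D|  [with H=-3, D=2]  = 5; N = K + 1  [with K=5]  = 6; G = N*D  [with N=6, D=2]  = 12.
Change = 0 − 12 = -12.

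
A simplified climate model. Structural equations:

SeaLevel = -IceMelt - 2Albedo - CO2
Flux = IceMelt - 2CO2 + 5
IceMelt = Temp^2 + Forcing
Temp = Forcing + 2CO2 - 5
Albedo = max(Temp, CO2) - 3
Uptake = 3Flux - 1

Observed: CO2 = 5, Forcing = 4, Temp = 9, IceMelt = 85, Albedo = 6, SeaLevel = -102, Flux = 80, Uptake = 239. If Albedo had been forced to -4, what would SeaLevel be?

The intervention breaks the incoming arrows to Albedo: Albedo = max(Temp, CO2) - 3 no longer applies, and Albedo = -4.
Temp = Forcing + 2CO2 - 5  [with Forcing=4, CO2=5]  = 9
IceMelt = Temp^2 + Forcing  [with Temp=9, Forcing=4]  = 85
SeaLevel = -IceMelt - 2Albedo - CO2  [with IceMelt=85, Albedo=-4, CO2=5]  = -82

-82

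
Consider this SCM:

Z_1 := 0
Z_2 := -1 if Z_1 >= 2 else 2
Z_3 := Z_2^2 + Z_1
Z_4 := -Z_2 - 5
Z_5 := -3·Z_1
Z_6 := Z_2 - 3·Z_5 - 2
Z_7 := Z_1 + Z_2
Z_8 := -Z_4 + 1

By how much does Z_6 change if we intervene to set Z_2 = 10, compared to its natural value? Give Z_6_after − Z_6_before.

8

Under do(Z_2=10), the mechanism Z_2 := -1 if Z_1 >= 2 else 2 is discarded; Z_2 is fixed at 10.
Z_5 = -3·Z_1  [with Z_1=0]  = 0
Z_6 = Z_2 - 3·Z_5 - 2  [with Z_2=10, Z_5=0]  = 8
Without intervention: Z_2 = -1 if Z_1 >= 2 else 2  [with Z_1=0]  = 2; Z_5 = -3·Z_1  [with Z_1=0]  = 0; Z_6 = Z_2 - 3·Z_5 - 2  [with Z_2=2, Z_5=0]  = 0.
Change = 8 − 0 = 8.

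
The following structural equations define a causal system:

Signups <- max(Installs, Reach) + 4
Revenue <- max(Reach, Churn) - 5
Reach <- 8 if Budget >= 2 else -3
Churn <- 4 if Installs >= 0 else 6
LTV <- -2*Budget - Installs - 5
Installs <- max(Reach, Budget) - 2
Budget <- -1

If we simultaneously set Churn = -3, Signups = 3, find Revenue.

Setting Churn = -3, Signups = 3 by intervention discards those variables' equations.
Reach = 8 if Budget >= 2 else -3  [with Budget=-1]  = -3
Revenue = max(Reach, Churn) - 5  [with Reach=-3, Churn=-3]  = -8

-8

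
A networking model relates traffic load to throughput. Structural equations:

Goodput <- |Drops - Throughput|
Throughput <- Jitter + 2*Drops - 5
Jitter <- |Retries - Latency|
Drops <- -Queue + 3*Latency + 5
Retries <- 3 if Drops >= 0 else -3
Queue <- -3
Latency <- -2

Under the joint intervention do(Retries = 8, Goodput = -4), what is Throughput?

The joint intervention fixes Retries = 8, Goodput = -4, removing each variable's own equation.
Drops = -Queue + 3*Latency + 5  [with Queue=-3, Latency=-2]  = 2
Jitter = |Retries - Latency|  [with Retries=8, Latency=-2]  = 10
Throughput = Jitter + 2*Drops - 5  [with Jitter=10, Drops=2]  = 9

9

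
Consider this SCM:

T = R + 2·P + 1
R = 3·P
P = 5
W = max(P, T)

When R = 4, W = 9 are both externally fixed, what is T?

15

The joint intervention fixes R = 4, W = 9, removing each variable's own equation.
T = R + 2·P + 1  [with R=4, P=5]  = 15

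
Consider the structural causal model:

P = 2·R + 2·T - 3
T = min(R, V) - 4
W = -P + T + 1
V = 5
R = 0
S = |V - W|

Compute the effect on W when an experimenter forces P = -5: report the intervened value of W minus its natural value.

Intervening sets P = -5 and removes its equation (P = 2·R + 2·T - 3).
T = min(R, V) - 4  [with R=0, V=5]  = -4
W = -P + T + 1  [with P=-5, T=-4]  = 2
Without intervention: T = min(R, V) - 4  [with R=0, V=5]  = -4; P = 2·R + 2·T - 3  [with R=0, T=-4]  = -11; W = -P + T + 1  [with P=-11, T=-4]  = 8.
Change = 2 − 8 = -6.

-6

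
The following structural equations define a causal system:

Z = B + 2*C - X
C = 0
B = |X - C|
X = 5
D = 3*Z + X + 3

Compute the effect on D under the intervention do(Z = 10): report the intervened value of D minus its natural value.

Intervening sets Z = 10 and removes its equation (Z = B + 2*C - X).
D = 3*Z + X + 3  [with Z=10, X=5]  = 38
Without intervention: B = |X - C|  [with X=5, C=0]  = 5; Z = B + 2*C - X  [with B=5, C=0, X=5]  = 0; D = 3*Z + X + 3  [with Z=0, X=5]  = 8.
Change = 38 − 8 = 30.

30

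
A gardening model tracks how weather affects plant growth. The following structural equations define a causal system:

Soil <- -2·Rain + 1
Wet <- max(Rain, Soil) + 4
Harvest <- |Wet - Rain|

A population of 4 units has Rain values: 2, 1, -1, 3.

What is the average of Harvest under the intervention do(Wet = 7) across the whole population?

The intervention sets Wet=7 in all 4 units regardless of Rain. Recomputing Harvest per unit gives 5, 6, 8, 4; average 5.75.

5.75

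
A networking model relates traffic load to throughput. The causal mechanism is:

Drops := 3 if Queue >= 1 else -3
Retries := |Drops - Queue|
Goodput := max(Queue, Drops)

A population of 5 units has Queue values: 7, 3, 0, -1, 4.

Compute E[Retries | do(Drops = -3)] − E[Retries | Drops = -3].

3.1

do(Drops=-3) breaks Drops's dependence on Queue. With Drops=-3 fixed, Retries across the units is 10, 6, 3, 2, 7, mean 5.6.
E[Retries|Drops=-3] averages over only the 2 units with Drops=-3 (Queue = 0, -1): Retries = 3, 2, mean 2.5.
Difference = 5.6 − 2.5 = 3.1.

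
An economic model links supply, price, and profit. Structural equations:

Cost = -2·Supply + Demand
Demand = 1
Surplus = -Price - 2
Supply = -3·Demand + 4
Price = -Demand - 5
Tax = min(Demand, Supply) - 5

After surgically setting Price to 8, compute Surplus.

-10

Under do(Price=8), the mechanism Price = -Demand - 5 is discarded; Price is fixed at 8.
Surplus = -Price - 2  [with Price=8]  = -10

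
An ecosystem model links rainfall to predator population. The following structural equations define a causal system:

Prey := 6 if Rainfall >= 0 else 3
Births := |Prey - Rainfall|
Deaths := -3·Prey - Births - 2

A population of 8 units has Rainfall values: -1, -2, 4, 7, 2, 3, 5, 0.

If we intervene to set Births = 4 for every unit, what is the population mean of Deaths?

-21.75

The intervention sets Births=4 in all 8 units regardless of Rainfall. Recomputing Deaths per unit gives -15, -15, -24, -24, -24, -24, -24, -24; average -21.75.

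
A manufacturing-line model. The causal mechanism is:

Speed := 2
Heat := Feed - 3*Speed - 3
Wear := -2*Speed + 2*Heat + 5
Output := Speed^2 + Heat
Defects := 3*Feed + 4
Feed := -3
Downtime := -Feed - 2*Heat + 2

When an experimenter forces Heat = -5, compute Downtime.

The intervention breaks the incoming arrows to Heat: Heat := Feed - 3*Speed - 3 no longer applies, and Heat = -5.
Downtime = -Feed - 2*Heat + 2  [with Feed=-3, Heat=-5]  = 15

15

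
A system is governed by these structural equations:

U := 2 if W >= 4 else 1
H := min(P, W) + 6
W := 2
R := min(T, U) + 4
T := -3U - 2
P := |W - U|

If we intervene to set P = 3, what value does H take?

Under do(P=3), the mechanism P := |W - U| is discarded; P is fixed at 3.
H = min(P, W) + 6  [with P=3, W=2]  = 8

8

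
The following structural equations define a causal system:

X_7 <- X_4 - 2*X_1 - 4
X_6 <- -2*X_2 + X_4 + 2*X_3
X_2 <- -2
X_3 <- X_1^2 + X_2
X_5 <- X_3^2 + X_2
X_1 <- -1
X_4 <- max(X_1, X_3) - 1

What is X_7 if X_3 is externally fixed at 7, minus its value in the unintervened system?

The intervention breaks the incoming arrows to X_3: X_3 <- X_1^2 + X_2 no longer applies, and X_3 = 7.
X_4 = max(X_1, X_3) - 1  [with X_1=-1, X_3=7]  = 6
X_7 = X_4 - 2*X_1 - 4  [with X_4=6, X_1=-1]  = 4
Without intervention: X_3 = X_1^2 + X_2  [with X_1=-1, X_2=-2]  = -1; X_4 = max(X_1, X_3) - 1  [with X_1=-1, X_3=-1]  = -2; X_7 = X_4 - 2*X_1 - 4  [with X_4=-2, X_1=-1]  = -4.
Change = 4 − (-4) = 8.

8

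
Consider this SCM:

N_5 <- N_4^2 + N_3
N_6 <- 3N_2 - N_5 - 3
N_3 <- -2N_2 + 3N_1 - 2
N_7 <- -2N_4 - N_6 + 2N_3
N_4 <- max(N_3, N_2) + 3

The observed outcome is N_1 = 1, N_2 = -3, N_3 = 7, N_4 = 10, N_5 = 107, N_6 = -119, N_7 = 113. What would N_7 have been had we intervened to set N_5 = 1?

7

Under do(N_5=1), the mechanism N_5 <- N_4^2 + N_3 is discarded; N_5 is fixed at 1.
N_3 = -2N_2 + 3N_1 - 2  [with N_2=-3, N_1=1]  = 7
N_4 = max(N_3, N_2) + 3  [with N_3=7, N_2=-3]  = 10
N_6 = 3N_2 - N_5 - 3  [with N_2=-3, N_5=1]  = -13
N_7 = -2N_4 - N_6 + 2N_3  [with N_4=10, N_6=-13, N_3=7]  = 7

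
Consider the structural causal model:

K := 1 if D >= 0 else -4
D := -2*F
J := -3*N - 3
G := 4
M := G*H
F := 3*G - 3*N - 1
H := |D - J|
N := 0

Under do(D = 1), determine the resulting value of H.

The intervention breaks the incoming arrows to D: D := -2*F no longer applies, and D = 1.
J = -3*N - 3  [with N=0]  = -3
H = |D - J|  [with D=1, J=-3]  = 4

4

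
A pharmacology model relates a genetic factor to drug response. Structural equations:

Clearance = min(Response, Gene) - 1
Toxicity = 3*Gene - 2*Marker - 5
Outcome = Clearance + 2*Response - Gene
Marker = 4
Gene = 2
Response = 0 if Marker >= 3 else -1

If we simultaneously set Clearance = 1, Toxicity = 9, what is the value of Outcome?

-1

Setting Clearance = 1, Toxicity = 9 by intervention discards those variables' equations.
Response = 0 if Marker >= 3 else -1  [with Marker=4]  = 0
Outcome = Clearance + 2*Response - Gene  [with Clearance=1, Response=0, Gene=2]  = -1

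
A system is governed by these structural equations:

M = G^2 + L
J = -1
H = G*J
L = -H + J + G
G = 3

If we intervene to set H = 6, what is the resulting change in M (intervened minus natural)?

-9

do(H=6) replaces the equation H = G*J with the constant H = 6.
L = -H + J + G  [with H=6, J=-1, G=3]  = -4
M = G^2 + L  [with G=3, L=-4]  = 5
Without intervention: H = G*J  [with G=3, J=-1]  = -3; L = -H + J + G  [with H=-3, J=-1, G=3]  = 5; M = G^2 + L  [with G=3, L=5]  = 14.
Change = 5 − 14 = -9.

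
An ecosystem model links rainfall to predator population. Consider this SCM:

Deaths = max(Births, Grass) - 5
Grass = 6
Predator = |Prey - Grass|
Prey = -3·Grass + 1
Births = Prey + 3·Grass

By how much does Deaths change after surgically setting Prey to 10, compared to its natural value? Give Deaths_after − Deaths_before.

22

do(Prey=10) replaces the equation Prey = -3·Grass + 1 with the constant Prey = 10.
Births = Prey + 3·Grass  [with Prey=10, Grass=6]  = 28
Deaths = max(Births, Grass) - 5  [with Births=28, Grass=6]  = 23
Without intervention: Prey = -3·Grass + 1  [with Grass=6]  = -17; Births = Prey + 3·Grass  [with Prey=-17, Grass=6]  = 1; Deaths = max(Births, Grass) - 5  [with Births=1, Grass=6]  = 1.
Change = 23 − 1 = 22.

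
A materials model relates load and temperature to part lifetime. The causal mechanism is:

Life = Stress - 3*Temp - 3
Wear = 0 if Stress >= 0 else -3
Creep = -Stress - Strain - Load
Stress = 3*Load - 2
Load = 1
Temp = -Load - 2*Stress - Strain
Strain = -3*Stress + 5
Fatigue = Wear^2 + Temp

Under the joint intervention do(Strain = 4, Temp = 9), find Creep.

-6

Setting Strain = 4, Temp = 9 by intervention discards those variables' equations.
Stress = 3*Load - 2  [with Load=1]  = 1
Creep = -Stress - Strain - Load  [with Stress=1, Strain=4, Load=1]  = -6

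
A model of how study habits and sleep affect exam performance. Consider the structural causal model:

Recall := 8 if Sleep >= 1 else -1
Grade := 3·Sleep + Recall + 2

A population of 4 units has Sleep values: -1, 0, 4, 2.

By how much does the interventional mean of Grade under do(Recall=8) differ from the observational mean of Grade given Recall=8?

do(Recall=8) breaks Recall's dependence on Sleep. With Recall=8 fixed, Grade across the units is 7, 10, 22, 16, mean 13.75.
Observing Recall=8 restricts to units where Recall's equation naturally yields 8: Sleep ∈ {4, 2}. In that subpopulation Grade = 22, 16, mean 19.
Difference = 13.75 − 19 = -5.25.

-5.25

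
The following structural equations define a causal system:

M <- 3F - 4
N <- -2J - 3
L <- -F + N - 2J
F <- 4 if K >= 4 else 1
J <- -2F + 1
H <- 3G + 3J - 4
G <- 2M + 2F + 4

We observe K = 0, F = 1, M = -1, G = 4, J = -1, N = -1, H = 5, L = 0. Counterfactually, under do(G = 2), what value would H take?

-1

The intervention breaks the incoming arrows to G: G <- 2M + 2F + 4 no longer applies, and G = 2.
F = 4 if K >= 4 else 1  [with K=0]  = 1
J = -2F + 1  [with F=1]  = -1
H = 3G + 3J - 4  [with G=2, J=-1]  = -1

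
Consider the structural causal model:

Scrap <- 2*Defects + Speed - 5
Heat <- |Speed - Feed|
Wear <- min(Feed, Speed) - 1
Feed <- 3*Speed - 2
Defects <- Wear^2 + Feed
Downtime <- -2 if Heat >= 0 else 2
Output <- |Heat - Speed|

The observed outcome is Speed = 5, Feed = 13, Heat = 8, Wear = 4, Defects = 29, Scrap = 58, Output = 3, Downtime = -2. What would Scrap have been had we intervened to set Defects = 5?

The intervention breaks the incoming arrows to Defects: Defects <- Wear^2 + Feed no longer applies, and Defects = 5.
Scrap = 2*Defects + Speed - 5  [with Defects=5, Speed=5]  = 10

10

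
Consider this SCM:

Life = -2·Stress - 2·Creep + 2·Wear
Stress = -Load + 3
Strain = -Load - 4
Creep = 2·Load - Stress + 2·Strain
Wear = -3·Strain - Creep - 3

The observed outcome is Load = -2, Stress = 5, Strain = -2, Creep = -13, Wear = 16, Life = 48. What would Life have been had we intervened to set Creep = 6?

Under do(Creep=6), the mechanism Creep = 2·Load - Stress + 2·Strain is discarded; Creep is fixed at 6.
Stress = -Load + 3  [with Load=-2]  = 5
Strain = -Load - 4  [with Load=-2]  = -2
Wear = -3·Strain - Creep - 3  [with Strain=-2, Creep=6]  = -3
Life = -2·Stress - 2·Creep + 2·Wear  [with Stress=5, Creep=6, Wear=-3]  = -28

-28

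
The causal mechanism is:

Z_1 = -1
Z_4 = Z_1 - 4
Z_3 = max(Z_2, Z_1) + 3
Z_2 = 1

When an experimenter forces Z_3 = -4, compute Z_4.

The intervention breaks the incoming arrows to Z_3: Z_3 = max(Z_2, Z_1) + 3 no longer applies, and Z_3 = -4.
Z_4 is not downstream of the intervention, so its value is determined by the original equations.
Z_4 = Z_1 - 4  [with Z_1=-1]  = -5

-5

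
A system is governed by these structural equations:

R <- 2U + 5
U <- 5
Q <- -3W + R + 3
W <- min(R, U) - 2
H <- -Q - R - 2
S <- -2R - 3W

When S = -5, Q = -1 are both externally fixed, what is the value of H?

The joint intervention fixes S = -5, Q = -1, removing each variable's own equation.
R = 2U + 5  [with U=5]  = 15
H = -Q - R - 2  [with Q=-1, R=15]  = -16

-16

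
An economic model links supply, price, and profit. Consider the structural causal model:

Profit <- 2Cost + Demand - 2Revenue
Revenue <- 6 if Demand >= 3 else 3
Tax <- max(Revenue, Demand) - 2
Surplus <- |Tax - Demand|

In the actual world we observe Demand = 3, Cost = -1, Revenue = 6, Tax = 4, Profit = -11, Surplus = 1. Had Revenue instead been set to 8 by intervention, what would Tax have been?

The intervention breaks the incoming arrows to Revenue: Revenue <- 6 if Demand >= 3 else 3 no longer applies, and Revenue = 8.
Tax = max(Revenue, Demand) - 2  [with Revenue=8, Demand=3]  = 6

6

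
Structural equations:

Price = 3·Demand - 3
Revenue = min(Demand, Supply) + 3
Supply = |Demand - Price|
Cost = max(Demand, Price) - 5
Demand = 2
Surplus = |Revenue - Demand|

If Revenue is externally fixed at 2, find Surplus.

0

The intervention breaks the incoming arrows to Revenue: Revenue = min(Demand, Supply) + 3 no longer applies, and Revenue = 2.
Surplus = |Revenue - Demand|  [with Revenue=2, Demand=2]  = 0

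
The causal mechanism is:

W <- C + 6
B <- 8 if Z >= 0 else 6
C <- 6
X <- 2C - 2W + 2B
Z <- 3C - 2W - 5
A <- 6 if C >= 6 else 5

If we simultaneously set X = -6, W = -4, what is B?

8

Under do(X = -6, W = -4), each intervened variable's structural equation is replaced by its fixed value.
Z = 3C - 2W - 5  [with C=6, W=-4]  = 21
B = 8 if Z >= 0 else 6  [with Z=21]  = 8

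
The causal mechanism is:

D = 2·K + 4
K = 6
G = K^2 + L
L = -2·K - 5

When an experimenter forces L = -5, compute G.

31

Under do(L=-5), the mechanism L = -2·K - 5 is discarded; L is fixed at -5.
G = K^2 + L  [with K=6, L=-5]  = 31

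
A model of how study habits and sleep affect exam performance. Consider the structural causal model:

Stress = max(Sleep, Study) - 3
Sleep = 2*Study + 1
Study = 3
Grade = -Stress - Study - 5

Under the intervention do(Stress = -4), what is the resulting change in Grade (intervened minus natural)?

The intervention breaks the incoming arrows to Stress: Stress = max(Sleep, Study) - 3 no longer applies, and Stress = -4.
Grade = -Stress - Study - 5  [with Stress=-4, Study=3]  = -4
Without intervention: Sleep = 2*Study + 1  [with Study=3]  = 7; Stress = max(Sleep, Study) - 3  [with Sleep=7, Study=3]  = 4; Grade = -Stress - Study - 5  [with Stress=4, Study=3]  = -12.
Change = -4 − (-12) = 8.

8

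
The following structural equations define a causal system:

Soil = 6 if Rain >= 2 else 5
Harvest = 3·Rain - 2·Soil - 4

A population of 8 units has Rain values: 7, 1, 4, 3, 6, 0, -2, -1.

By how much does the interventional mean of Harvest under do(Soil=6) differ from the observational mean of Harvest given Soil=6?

-8.25

Every unit gets Soil=6 under the intervention. Harvest values become 5, -13, -4, -7, 2, -16, -22, -19; E[Harvest|do(Soil=6)] = -9.25.
E[Harvest|Soil=6] averages over only the 4 units with Soil=6 (Rain = 7, 4, 3, 6): Harvest = 5, -4, -7, 2, mean -1.
Difference = -9.25 − (-1) = -8.25.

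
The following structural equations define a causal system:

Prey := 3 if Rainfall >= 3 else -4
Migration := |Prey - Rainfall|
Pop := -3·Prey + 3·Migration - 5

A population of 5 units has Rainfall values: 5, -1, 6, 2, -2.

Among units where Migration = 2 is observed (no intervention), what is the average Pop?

2.5

Conditioning on Migration=2 selects the 2 unit(s) with Rainfall ∈ {5, -2}. Their Pop values: -8, 13. Mean = 2.5.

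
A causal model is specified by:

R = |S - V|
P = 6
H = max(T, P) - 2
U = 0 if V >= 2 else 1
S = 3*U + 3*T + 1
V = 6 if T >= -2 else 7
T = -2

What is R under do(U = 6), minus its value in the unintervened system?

Under do(U=6), the mechanism U = 0 if V >= 2 else 1 is discarded; U is fixed at 6.
V = 6 if T >= -2 else 7  [with T=-2]  = 6
S = 3*U + 3*T + 1  [with U=6, T=-2]  = 13
R = |S - V|  [with S=13, V=6]  = 7
Without intervention: V = 6 if T >= -2 else 7  [with T=-2]  = 6; U = 0 if V >= 2 else 1  [with V=6]  = 0; S = 3*U + 3*T + 1  [with U=0, T=-2]  = -5; R = |S - V|  [with S=-5, V=6]  = 11.
Change = 7 − 11 = -4.

-4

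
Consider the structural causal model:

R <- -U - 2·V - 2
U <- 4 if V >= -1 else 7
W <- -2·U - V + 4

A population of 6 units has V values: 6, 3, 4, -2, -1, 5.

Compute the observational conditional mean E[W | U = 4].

-7.4

E[W|U=4] averages over only the 5 units with U=4 (V = 6, 3, 4, -1, 5): W = -10, -7, -8, -3, -9, mean -7.4.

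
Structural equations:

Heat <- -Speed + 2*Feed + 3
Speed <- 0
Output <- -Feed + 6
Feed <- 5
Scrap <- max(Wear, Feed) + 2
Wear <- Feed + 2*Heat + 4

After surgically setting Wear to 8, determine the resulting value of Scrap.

Intervening sets Wear = 8 and removes its equation (Wear <- Feed + 2*Heat + 4).
Scrap = max(Wear, Feed) + 2  [with Wear=8, Feed=5]  = 10

10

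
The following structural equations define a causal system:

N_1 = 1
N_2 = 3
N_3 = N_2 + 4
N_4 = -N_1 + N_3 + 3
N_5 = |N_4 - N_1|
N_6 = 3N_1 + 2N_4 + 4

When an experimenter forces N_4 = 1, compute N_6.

Under do(N_4=1), the mechanism N_4 = -N_1 + N_3 + 3 is discarded; N_4 is fixed at 1.
N_6 = 3N_1 + 2N_4 + 4  [with N_1=1, N_4=1]  = 9

9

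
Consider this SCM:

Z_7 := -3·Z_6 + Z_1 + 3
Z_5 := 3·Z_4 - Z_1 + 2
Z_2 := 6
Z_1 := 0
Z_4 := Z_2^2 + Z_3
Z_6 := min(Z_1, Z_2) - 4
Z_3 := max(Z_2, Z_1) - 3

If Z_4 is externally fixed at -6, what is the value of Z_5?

-16

Intervening sets Z_4 = -6 and removes its equation (Z_4 := Z_2^2 + Z_3).
Z_5 = 3·Z_4 - Z_1 + 2  [with Z_4=-6, Z_1=0]  = -16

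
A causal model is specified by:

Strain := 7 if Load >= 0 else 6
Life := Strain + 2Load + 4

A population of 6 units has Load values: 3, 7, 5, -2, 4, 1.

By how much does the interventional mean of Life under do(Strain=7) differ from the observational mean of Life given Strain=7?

do(Strain=7) breaks Strain's dependence on Load. With Strain=7 fixed, Life across the units is 17, 25, 21, 7, 19, 13, mean 17.
E[Life|Strain=7] averages over only the 5 units with Strain=7 (Load = 3, 7, 5, 4, 1): Life = 17, 25, 21, 19, 13, mean 19.
Difference = 17 − 19 = -2.

-2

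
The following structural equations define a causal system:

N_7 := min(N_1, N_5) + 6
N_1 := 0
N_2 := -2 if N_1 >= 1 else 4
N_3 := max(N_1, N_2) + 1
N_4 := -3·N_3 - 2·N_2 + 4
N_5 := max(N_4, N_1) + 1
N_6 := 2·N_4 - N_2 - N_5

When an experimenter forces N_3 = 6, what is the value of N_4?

-22

The intervention breaks the incoming arrows to N_3: N_3 := max(N_1, N_2) + 1 no longer applies, and N_3 = 6.
N_2 = -2 if N_1 >= 1 else 4  [with N_1=0]  = 4
N_4 = -3·N_3 - 2·N_2 + 4  [with N_3=6, N_2=4]  = -22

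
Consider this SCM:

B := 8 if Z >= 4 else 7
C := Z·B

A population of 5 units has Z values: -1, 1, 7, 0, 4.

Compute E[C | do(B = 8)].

Every unit gets B=8 under the intervention. C values become -8, 8, 56, 0, 32; E[C|do(B=8)] = 17.6.

17.6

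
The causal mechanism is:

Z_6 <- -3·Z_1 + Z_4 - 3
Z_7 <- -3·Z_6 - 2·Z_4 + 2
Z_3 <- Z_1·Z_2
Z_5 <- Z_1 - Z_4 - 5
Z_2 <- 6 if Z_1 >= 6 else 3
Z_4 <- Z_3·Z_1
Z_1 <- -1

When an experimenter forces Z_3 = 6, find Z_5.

0

do(Z_3=6) replaces the equation Z_3 <- Z_1·Z_2 with the constant Z_3 = 6.
Z_4 = Z_3·Z_1  [with Z_3=6, Z_1=-1]  = -6
Z_5 = Z_1 - Z_4 - 5  [with Z_1=-1, Z_4=-6]  = 0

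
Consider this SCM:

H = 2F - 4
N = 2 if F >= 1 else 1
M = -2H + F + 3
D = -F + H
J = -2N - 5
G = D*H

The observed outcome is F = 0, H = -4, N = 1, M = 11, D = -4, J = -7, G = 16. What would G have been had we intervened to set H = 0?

Under do(H=0), the mechanism H = 2F - 4 is discarded; H is fixed at 0.
D = -F + H  [with F=0, H=0]  = 0
G = D*H  [with D=0, H=0]  = 0

0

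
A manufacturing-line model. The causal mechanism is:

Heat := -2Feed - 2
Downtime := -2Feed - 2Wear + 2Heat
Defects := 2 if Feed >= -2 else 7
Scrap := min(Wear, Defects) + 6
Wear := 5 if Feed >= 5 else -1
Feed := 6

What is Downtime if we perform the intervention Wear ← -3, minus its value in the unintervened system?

The intervention breaks the incoming arrows to Wear: Wear := 5 if Feed >= 5 else -1 no longer applies, and Wear = -3.
Heat = -2Feed - 2  [with Feed=6]  = -14
Downtime = -2Feed - 2Wear + 2Heat  [with Feed=6, Wear=-3, Heat=-14]  = -34
Without intervention: Heat = -2Feed - 2  [with Feed=6]  = -14; Wear = 5 if Feed >= 5 else -1  [with Feed=6]  = 5; Downtime = -2Feed - 2Wear + 2Heat  [with Feed=6, Wear=5, Heat=-14]  = -50.
Change = -34 − (-50) = 16.

16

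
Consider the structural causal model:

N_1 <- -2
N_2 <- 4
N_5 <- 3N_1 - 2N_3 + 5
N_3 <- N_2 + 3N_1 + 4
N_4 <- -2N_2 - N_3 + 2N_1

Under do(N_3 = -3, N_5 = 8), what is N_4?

The joint intervention fixes N_3 = -3, N_5 = 8, removing each variable's own equation.
N_4 = -2N_2 - N_3 + 2N_1  [with N_2=4, N_3=-3, N_1=-2]  = -9

-9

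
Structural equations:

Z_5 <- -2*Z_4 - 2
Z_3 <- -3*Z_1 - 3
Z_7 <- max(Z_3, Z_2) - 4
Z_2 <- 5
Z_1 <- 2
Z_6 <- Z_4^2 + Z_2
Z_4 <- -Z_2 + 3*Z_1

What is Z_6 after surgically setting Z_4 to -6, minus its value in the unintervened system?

35

Under do(Z_4=-6), the mechanism Z_4 <- -Z_2 + 3*Z_1 is discarded; Z_4 is fixed at -6.
Z_6 = Z_4^2 + Z_2  [with Z_4=-6, Z_2=5]  = 41
Without intervention: Z_4 = -Z_2 + 3*Z_1  [with Z_2=5, Z_1=2]  = 1; Z_6 = Z_4^2 + Z_2  [with Z_4=1, Z_2=5]  = 6.
Change = 41 − 6 = 35.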